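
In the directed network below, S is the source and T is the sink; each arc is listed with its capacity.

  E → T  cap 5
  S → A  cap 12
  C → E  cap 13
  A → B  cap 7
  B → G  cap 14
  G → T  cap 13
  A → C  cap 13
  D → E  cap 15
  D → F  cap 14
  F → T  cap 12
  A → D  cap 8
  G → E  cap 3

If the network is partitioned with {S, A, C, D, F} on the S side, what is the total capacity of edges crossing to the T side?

Edges leaving {S, A, C, D, F}: A→B (7), C→E (13), D→E (15), F→T (12).
Cut capacity = 7 + 13 + 15 + 12 = 47.

47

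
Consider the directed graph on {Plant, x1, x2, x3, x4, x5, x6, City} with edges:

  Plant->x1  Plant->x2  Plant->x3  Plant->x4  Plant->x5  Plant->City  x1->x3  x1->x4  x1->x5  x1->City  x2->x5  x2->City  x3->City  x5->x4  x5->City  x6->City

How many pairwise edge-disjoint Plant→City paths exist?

5

Assign every edge capacity 1; by Menger, the answer equals the max flow.
Path Plant→City (+1); total 1.
Path Plant→x1→City (+1); total 2.
Path Plant→x2→City (+1); total 3.
Path Plant→x3→City (+1); total 4.
Path Plant→x5→City (+1); total 5.
No residual Plant→City path; max flow = 5.
Certifying cut of size 5: {Plant→City, Plant→x1, Plant→x2, Plant→x3, Plant→x5}.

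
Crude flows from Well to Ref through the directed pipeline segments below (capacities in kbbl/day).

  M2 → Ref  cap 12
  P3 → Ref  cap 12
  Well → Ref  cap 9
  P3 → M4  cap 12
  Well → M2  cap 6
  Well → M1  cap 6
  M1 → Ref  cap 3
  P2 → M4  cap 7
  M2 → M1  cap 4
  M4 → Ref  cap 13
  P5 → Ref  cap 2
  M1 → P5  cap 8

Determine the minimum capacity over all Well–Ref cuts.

20

Augment Well→Ref: bottleneck 9, flow now 9.
Augment Well→M2→Ref: bottleneck 6, flow now 15.
Augment Well→M1→Ref: bottleneck 3, flow now 18.
Augment Well→M1→P5→Ref: bottleneck 2, flow now 20.
No augmenting path remains; maximum flow = 20.
By max-flow min-cut, the minimum cut capacity equals the max flow.
In the residual graph, reachable from Well: {Well, M1, P5}.
Min-cut edges: Well→M2 (6), Well→Ref (9), M1→Ref (3), P5→Ref (2); capacity 6 + 9 + 3 + 2 = 20.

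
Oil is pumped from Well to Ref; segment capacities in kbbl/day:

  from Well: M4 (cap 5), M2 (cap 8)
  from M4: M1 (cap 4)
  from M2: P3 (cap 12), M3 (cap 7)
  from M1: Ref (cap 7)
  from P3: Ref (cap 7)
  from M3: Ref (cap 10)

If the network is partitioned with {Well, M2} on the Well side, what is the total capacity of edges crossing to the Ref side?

24

Edges leaving {Well, M2}: Well→M4 (5), M2→P3 (12), M2→M3 (7).
Cut capacity = 5 + 12 + 7 = 24.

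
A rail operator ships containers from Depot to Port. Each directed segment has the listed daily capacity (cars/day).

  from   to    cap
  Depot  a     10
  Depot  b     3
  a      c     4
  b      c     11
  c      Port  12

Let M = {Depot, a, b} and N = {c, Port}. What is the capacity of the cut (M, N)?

Edges leaving {Depot, a, b}: a→c (4), b→c (11).
Cut capacity = 4 + 11 = 15.

15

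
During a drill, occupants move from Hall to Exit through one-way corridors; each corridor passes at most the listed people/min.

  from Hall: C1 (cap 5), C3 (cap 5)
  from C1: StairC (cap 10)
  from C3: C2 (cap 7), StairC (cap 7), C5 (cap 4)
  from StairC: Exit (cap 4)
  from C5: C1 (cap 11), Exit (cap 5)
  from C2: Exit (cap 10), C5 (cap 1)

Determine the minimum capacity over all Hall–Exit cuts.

9

Augment Hall→C1→StairC→Exit: bottleneck 4, flow now 4.
Augment Hall→C3→C5→Exit: bottleneck 4, flow now 8.
Augment Hall→C3→C2→Exit: bottleneck 1, flow now 9.
No augmenting path remains; maximum flow = 9.
By max-flow min-cut, the minimum cut capacity equals the max flow.
In the residual graph, reachable from Hall: {Hall, C1, StairC}.
Min-cut edges: Hall→C3 (5), StairC→Exit (4); capacity 5 + 4 = 9.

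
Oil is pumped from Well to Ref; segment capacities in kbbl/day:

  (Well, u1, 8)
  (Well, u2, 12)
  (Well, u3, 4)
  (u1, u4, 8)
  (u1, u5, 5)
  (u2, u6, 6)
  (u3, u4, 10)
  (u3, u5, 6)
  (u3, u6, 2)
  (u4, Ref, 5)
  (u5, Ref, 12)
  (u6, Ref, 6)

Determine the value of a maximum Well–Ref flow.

18

Augment Well→u1→u4→Ref: bottleneck 5, flow now 5.
Augment Well→u1→u5→Ref: bottleneck 3, flow now 8.
Augment Well→u2→u6→Ref: bottleneck 6, flow now 14.
Augment Well→u3→u5→Ref: bottleneck 4, flow now 18.
No augmenting path remains; maximum flow = 18.
In the residual graph, reachable from Well: {Well, u2}.
Min-cut edges: Well→u1 (8), Well→u3 (4), u2→u6 (6); capacity 8 + 4 + 6 = 18.
This cut is saturated, so no flow can exceed 18.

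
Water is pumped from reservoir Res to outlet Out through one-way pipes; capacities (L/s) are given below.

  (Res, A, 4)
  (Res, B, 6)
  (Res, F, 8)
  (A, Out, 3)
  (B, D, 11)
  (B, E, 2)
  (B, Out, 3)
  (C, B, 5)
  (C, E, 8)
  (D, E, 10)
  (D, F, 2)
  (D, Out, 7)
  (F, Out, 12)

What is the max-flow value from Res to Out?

17

Augment Res→A→Out: bottleneck 3, flow now 3.
Augment Res→B→Out: bottleneck 3, flow now 6.
Augment Res→F→Out: bottleneck 8, flow now 14.
Augment Res→B→D→Out: bottleneck 3, flow now 17.
No augmenting path remains; maximum flow = 17.
In the residual graph, reachable from Res: {Res, A}.
Min-cut edges: Res→B (6), Res→F (8), A→Out (3); capacity 6 + 8 + 3 = 17.
This cut is saturated, so no flow can exceed 17.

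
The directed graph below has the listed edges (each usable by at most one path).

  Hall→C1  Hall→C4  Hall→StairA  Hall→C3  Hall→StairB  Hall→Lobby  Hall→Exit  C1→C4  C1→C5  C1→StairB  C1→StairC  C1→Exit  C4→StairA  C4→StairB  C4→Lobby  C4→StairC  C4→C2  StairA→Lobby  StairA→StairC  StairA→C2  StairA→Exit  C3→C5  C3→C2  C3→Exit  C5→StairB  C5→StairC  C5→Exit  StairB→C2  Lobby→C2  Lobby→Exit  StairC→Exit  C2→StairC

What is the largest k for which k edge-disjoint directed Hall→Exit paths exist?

6

Assign every edge capacity 1; by Menger, the answer equals the max flow.
Path Hall→Exit (+1); total 1.
Path Hall→C1→Exit (+1); total 2.
Path Hall→StairA→Exit (+1); total 3.
Path Hall→C3→Exit (+1); total 4.
Path Hall→Lobby→Exit (+1); total 5.
Path Hall→C4→StairC→Exit (+1); total 6.
No residual Hall→Exit path; max flow = 6.
Certifying cut of size 6: {Hall→C1, Hall→C3, Hall→Exit, Lobby→Exit, StairA→Exit, StairC→Exit}.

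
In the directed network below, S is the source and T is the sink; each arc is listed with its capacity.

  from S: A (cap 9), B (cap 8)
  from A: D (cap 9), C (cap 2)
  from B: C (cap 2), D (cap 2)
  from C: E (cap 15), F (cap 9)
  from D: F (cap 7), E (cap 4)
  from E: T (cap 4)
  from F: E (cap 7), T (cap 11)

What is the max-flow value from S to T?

Augment S→A→C→E→T: bottleneck 2, flow now 2.
Augment S→A→D→E→T: bottleneck 2, flow now 4.
Augment S→A→D→F→T: bottleneck 5, flow now 9.
Augment S→B→C→F→T: bottleneck 2, flow now 11.
Augment S→B→D→F→T: bottleneck 2, flow now 13.
No augmenting path remains; maximum flow = 13.
In the residual graph, reachable from S: {S, B}.
Min-cut edges: S→A (9), B→C (2), B→D (2); capacity 9 + 2 + 2 = 13.
This cut is saturated, so no flow can exceed 13.

13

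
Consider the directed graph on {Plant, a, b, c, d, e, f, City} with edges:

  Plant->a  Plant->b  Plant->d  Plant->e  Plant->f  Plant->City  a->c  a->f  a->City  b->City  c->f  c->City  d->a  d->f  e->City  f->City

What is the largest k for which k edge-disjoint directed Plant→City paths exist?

6

Assign every edge capacity 1; by Menger, the answer equals the max flow.
Path Plant→City (+1); total 1.
Path Plant→a→City (+1); total 2.
Path Plant→b→City (+1); total 3.
Path Plant→e→City (+1); total 4.
Path Plant→f→City (+1); total 5.
Path Plant→d→a→c→City (+1); total 6.
No residual Plant→City path; max flow = 6.
Certifying cut of size 6: {Plant→City, Plant→a, Plant→b, Plant→d, Plant→e, Plant→f}.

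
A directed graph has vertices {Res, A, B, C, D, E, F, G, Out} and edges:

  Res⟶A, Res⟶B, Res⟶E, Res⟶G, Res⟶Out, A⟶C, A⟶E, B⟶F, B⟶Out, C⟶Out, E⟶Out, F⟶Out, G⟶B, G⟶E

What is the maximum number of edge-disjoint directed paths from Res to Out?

5

Assign every edge capacity 1; by Menger, the answer equals the max flow.
Path Res→Out (+1); total 1.
Path Res→B→Out (+1); total 2.
Path Res→E→Out (+1); total 3.
Path Res→A→C→Out (+1); total 4.
Path Res→G→B→F→Out (+1); total 5.
No residual Res→Out path; max flow = 5.
Certifying cut of size 5: {Res→A, Res→B, Res→E, Res→G, Res→Out}.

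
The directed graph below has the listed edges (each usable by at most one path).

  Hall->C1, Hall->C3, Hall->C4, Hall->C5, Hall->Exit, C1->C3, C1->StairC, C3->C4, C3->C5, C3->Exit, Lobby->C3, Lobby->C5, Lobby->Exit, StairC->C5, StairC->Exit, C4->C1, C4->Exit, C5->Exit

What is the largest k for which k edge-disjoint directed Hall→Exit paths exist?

Assign every edge capacity 1; by Menger, the answer equals the max flow.
Path Hall→Exit (+1); total 1.
Path Hall→C3→Exit (+1); total 2.
Path Hall→C4→Exit (+1); total 3.
Path Hall→C5→Exit (+1); total 4.
Path Hall→C1→StairC→Exit (+1); total 5.
No residual Hall→Exit path; max flow = 5.
Certifying cut of size 5: {Hall→C1, Hall→C3, Hall→C4, Hall→C5, Hall→Exit}.

5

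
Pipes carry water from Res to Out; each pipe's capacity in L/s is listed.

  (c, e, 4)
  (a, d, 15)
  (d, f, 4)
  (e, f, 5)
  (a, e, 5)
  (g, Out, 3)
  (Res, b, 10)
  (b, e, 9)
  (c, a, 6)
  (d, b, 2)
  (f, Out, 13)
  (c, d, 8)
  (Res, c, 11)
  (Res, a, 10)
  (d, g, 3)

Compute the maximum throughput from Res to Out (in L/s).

Augment Res→a→d→f→Out: bottleneck 4, flow now 4.
Augment Res→a→d→g→Out: bottleneck 3, flow now 7.
Augment Res→a→e→f→Out: bottleneck 3, flow now 10.
Augment Res→b→e→f→Out: bottleneck 2, flow now 12.
No augmenting path remains; maximum flow = 12.
In the residual graph, reachable from Res: {Res, a, b, c, d, e}.
Min-cut edges: d→f (4), d→g (3), e→f (5); capacity 4 + 3 + 5 = 12.
This cut is saturated, so no flow can exceed 12.

12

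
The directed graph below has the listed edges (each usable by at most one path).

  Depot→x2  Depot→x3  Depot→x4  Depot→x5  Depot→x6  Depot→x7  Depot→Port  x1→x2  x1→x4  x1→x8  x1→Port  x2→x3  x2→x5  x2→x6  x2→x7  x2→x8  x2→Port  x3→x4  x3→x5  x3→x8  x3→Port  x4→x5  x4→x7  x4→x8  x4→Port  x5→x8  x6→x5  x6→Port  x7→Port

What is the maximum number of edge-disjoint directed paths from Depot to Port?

Assign every edge capacity 1; by Menger, the answer equals the max flow.
Path Depot→Port (+1); total 1.
Path Depot→x2→Port (+1); total 2.
Path Depot→x3→Port (+1); total 3.
Path Depot→x4→Port (+1); total 4.
Path Depot→x6→Port (+1); total 5.
Path Depot→x7→Port (+1); total 6.
No residual Depot→Port path; max flow = 6.
Certifying cut of size 6: {Depot→Port, Depot→x2, Depot→x3, Depot→x4, Depot→x6, Depot→x7}.

6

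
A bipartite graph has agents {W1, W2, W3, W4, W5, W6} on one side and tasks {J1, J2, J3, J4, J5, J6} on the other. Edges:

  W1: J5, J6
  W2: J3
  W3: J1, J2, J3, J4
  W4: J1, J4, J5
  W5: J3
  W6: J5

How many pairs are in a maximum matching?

5

Unit-capacity flow: source→left, listed edges, right→sink; max matching = max flow.
Augmenting path W1→J5 (+1); matched 1.
Augmenting path W2→J3 (+1); matched 2.
Augmenting path W3→J1 (+1); matched 3.
Augmenting path W4→J4 (+1); matched 4.
Augmenting path W6→J5→W1→J6 (+1); matched 5.
No augmenting path remains; maximum matching = 5.
König certificate: {W1, W3, W4, W6, J3} is a vertex cover of size 5 (every listed pair touches it), so no matching can be larger.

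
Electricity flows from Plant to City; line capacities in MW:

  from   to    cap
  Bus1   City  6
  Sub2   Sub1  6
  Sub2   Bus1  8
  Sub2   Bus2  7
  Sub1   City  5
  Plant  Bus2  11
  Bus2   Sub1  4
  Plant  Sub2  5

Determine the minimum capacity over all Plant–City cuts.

9

Augment Plant→Bus2→Sub1→City: bottleneck 4, flow now 4.
Augment Plant→Sub2→Sub1→City: bottleneck 1, flow now 5.
Augment Plant→Sub2→Bus1→City: bottleneck 4, flow now 9.
No augmenting path remains; maximum flow = 9.
By max-flow min-cut, the minimum cut capacity equals the max flow.
In the residual graph, reachable from Plant: {Plant, Bus2}.
Min-cut edges: Plant→Sub2 (5), Bus2→Sub1 (4); capacity 5 + 4 = 9.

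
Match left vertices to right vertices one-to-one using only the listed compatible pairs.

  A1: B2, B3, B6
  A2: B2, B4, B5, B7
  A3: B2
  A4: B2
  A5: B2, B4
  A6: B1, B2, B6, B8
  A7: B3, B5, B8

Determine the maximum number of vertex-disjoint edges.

Unit-capacity flow: source→left, listed edges, right→sink; max matching = max flow.
Augmenting path A1→B2 (+1); matched 1.
Augmenting path A2→B4 (+1); matched 2.
Augmenting path A6→B1 (+1); matched 3.
Augmenting path A7→B3 (+1); matched 4.
Augmenting path A3→B2→A1→B6 (+1); matched 5.
Augmenting path A5→B4→A2→B5 (+1); matched 6.
No augmenting path remains; maximum matching = 6.
König certificate: {A1, A2, A5, A6, A7, B2} is a vertex cover of size 6 (every listed pair touches it), so no matching can be larger.

6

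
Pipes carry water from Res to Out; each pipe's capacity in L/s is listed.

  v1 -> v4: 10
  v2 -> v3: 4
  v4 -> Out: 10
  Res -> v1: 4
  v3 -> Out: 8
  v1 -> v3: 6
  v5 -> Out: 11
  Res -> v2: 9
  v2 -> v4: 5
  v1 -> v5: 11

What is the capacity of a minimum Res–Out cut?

Augment Res→v1→v3→Out: bottleneck 4, flow now 4.
Augment Res→v2→v3→Out: bottleneck 4, flow now 8.
Augment Res→v2→v4→Out: bottleneck 5, flow now 13.
No augmenting path remains; maximum flow = 13.
By max-flow min-cut, the minimum cut capacity equals the max flow.
In the residual graph, reachable from Res: {Res}.
Min-cut edges: Res→v1 (4), Res→v2 (9); capacity 4 + 9 = 13.

13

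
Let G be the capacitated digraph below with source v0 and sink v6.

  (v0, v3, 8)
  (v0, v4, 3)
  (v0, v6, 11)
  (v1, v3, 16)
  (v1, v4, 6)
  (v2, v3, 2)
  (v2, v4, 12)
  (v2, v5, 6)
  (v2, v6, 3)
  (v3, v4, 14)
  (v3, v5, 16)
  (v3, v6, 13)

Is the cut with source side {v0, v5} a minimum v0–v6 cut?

No — its capacity is 22, but the minimum cut has capacity 19.

Given cut capacity: 8 + 3 + 11 = 22.
Augment v0→v6: bottleneck 11, flow now 11.
Augment v0→v3→v6: bottleneck 8, flow now 19.
No augmenting path remains; maximum flow = 19.
In the residual graph, reachable from v0: {v0, v4}.
Min-cut edges: v0→v3 (8), v0→v6 (11); capacity 8 + 11 = 19.
Cut capacity 22 exceeds the max flow 19, so it is not minimum.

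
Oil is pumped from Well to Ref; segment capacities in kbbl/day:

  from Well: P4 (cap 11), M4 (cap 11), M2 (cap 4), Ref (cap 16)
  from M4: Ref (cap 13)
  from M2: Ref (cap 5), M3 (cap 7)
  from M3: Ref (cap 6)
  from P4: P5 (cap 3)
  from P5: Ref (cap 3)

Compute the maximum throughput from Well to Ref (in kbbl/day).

Augment Well→Ref: bottleneck 16, flow now 16.
Augment Well→M4→Ref: bottleneck 11, flow now 27.
Augment Well→M2→Ref: bottleneck 4, flow now 31.
Augment Well→P4→P5→Ref: bottleneck 3, flow now 34.
No augmenting path remains; maximum flow = 34.
In the residual graph, reachable from Well: {Well, P4}.
Min-cut edges: Well→M4 (11), Well→M2 (4), Well→Ref (16), P4→P5 (3); capacity 11 + 4 + 16 + 3 = 34.
This cut is saturated, so no flow can exceed 34.

34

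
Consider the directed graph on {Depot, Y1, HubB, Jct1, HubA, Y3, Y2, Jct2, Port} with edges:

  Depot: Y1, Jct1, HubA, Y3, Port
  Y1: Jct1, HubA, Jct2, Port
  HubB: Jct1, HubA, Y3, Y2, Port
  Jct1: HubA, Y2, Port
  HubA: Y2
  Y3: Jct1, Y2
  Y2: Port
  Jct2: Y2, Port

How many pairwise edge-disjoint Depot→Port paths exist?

4

Assign every edge capacity 1; by Menger, the answer equals the max flow.
Path Depot→Port (+1); total 1.
Path Depot→Y1→Port (+1); total 2.
Path Depot→Jct1→Port (+1); total 3.
Path Depot→HubA→Y2→Port (+1); total 4.
No residual Depot→Port path; max flow = 4.
Certifying cut of size 4: {Depot→Port, Depot→Y1, Jct1→Port, Y2→Port}.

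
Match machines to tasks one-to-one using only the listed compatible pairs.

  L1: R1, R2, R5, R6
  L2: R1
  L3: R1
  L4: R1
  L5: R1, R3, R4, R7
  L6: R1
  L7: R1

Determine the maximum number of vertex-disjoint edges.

3

Unit-capacity flow: source→left, listed edges, right→sink; max matching = max flow.
Augmenting path L1→R1 (+1); matched 1.
Augmenting path L5→R3 (+1); matched 2.
Augmenting path L2→R1→L1→R2 (+1); matched 3.
No augmenting path remains; maximum matching = 3.
König certificate: {L1, L5, R1} is a vertex cover of size 3 (every listed pair touches it), so no matching can be larger.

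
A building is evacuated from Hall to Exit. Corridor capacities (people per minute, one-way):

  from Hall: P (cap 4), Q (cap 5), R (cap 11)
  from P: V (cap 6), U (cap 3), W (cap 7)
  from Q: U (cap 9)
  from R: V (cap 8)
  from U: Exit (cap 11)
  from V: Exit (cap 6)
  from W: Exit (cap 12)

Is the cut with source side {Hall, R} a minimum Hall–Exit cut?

Given cut capacity: 4 + 5 + 8 = 17.
Augment Hall→P→U→Exit: bottleneck 3, flow now 3.
Augment Hall→P→V→Exit: bottleneck 1, flow now 4.
Augment Hall→Q→U→Exit: bottleneck 5, flow now 9.
Augment Hall→R→V→Exit: bottleneck 5, flow now 14.
Augment Hall→R→V→P→W→Exit: bottleneck 1, flow now 15. (uses reverse residual edge)
No augmenting path remains; maximum flow = 15.
In the residual graph, reachable from Hall: {Hall, R, V}.
Min-cut edges: Hall→P (4), Hall→Q (5), V→Exit (6); capacity 4 + 5 + 6 = 15.
Cut capacity 17 exceeds the max flow 15, so it is not minimum.

No — its capacity is 17, but the minimum cut has capacity 15.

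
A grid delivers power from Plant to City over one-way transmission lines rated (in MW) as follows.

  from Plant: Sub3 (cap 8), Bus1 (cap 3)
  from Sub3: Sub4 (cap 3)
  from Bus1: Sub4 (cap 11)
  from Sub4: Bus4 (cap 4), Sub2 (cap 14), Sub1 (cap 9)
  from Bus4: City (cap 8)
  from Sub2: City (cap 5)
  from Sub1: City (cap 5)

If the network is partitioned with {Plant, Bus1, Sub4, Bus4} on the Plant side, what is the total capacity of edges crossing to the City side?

Edges leaving {Plant, Bus1, Sub4, Bus4}: Plant→Sub3 (8), Sub4→Sub2 (14), Sub4→Sub1 (9), Bus4→City (8).
Cut capacity = 8 + 14 + 9 + 8 = 39.

39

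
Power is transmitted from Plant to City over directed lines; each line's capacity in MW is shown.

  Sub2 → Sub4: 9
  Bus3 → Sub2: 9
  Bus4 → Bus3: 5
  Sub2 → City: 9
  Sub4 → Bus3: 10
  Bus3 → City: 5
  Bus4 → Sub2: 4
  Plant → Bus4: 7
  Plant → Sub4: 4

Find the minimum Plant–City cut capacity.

11

Augment Plant→Sub4→Bus3→City: bottleneck 4, flow now 4.
Augment Plant→Bus4→Sub2→City: bottleneck 4, flow now 8.
Augment Plant→Bus4→Bus3→City: bottleneck 1, flow now 9.
Augment Plant→Bus4→Bus3→Sub2→City: bottleneck 2, flow now 11.
No augmenting path remains; maximum flow = 11.
By max-flow min-cut, the minimum cut capacity equals the max flow.
In the residual graph, reachable from Plant: {Plant}.
Min-cut edges: Plant→Sub4 (4), Plant→Bus4 (7); capacity 4 + 7 = 11.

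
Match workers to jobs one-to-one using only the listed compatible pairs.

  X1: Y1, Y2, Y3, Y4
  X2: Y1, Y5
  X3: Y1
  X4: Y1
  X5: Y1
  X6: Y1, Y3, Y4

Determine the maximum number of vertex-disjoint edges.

4

Unit-capacity flow: source→left, listed edges, right→sink; max matching = max flow.
Augmenting path X1→Y1 (+1); matched 1.
Augmenting path X2→Y5 (+1); matched 2.
Augmenting path X6→Y3 (+1); matched 3.
Augmenting path X3→Y1→X1→Y2 (+1); matched 4.
No augmenting path remains; maximum matching = 4.
König certificate: {X1, X2, X6, Y1} is a vertex cover of size 4 (every listed pair touches it), so no matching can be larger.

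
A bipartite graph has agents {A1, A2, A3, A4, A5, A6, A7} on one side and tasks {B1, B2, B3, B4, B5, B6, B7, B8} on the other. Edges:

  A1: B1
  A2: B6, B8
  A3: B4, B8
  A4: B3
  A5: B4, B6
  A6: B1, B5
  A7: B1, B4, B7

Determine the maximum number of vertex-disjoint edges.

7

Unit-capacity flow: source→left, listed edges, right→sink; max matching = max flow.
Augmenting path A1→B1 (+1); matched 1.
Augmenting path A2→B6 (+1); matched 2.
Augmenting path A3→B4 (+1); matched 3.
Augmenting path A4→B3 (+1); matched 4.
Augmenting path A6→B5 (+1); matched 5.
Augmenting path A7→B7 (+1); matched 6.
Augmenting path A5→B4→A3→B8 (+1); matched 7.
No augmenting path remains; maximum matching = 7.
König certificate: {A1, A2, A3, A4, A5, A6, A7} is a vertex cover of size 7 (every listed pair touches it), so no matching can be larger.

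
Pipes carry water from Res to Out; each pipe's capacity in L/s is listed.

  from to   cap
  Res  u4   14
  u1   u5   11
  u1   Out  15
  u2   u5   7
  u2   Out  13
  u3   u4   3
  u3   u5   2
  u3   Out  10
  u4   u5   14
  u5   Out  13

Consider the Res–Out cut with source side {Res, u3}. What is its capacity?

29

Edges leaving {Res, u3}: Res→u4 (14), u3→u4 (3), u3→u5 (2), u3→Out (10).
Cut capacity = 14 + 3 + 2 + 10 = 29.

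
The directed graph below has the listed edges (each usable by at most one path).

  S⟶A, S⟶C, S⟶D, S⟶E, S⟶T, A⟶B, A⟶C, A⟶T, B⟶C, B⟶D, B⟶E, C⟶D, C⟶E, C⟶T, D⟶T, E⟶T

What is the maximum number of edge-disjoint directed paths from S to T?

Assign every edge capacity 1; by Menger, the answer equals the max flow.
Path S→T (+1); total 1.
Path S→A→T (+1); total 2.
Path S→C→T (+1); total 3.
Path S→D→T (+1); total 4.
Path S→E→T (+1); total 5.
No residual S→T path; max flow = 5.
Certifying cut of size 5: {S→A, S→C, S→D, S→E, S→T}.

5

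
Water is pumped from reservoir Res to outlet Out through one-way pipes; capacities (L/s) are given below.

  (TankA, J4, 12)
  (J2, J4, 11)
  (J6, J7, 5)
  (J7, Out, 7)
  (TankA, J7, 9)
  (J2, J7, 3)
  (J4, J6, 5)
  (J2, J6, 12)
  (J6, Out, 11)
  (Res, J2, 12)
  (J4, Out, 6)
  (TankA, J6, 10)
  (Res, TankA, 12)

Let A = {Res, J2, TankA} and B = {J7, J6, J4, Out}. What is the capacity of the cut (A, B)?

57

Edges leaving {Res, J2, TankA}: J2→J7 (3), J2→J6 (12), J2→J4 (11), TankA→J7 (9), TankA→J6 (10), TankA→J4 (12).
Cut capacity = 3 + 12 + 11 + 9 + 10 + 12 = 57.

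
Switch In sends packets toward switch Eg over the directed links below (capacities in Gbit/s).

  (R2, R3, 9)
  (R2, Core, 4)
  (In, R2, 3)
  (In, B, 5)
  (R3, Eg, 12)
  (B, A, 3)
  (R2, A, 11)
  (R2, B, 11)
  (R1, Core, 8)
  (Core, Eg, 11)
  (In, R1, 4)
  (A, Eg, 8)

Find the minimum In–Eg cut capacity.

10

Augment In→R2→Core→Eg: bottleneck 3, flow now 3.
Augment In→R1→Core→Eg: bottleneck 4, flow now 7.
Augment In→B→A→Eg: bottleneck 3, flow now 10.
No augmenting path remains; maximum flow = 10.
By max-flow min-cut, the minimum cut capacity equals the max flow.
In the residual graph, reachable from In: {In, B}.
Min-cut edges: In→R2 (3), In→R1 (4), B→A (3); capacity 3 + 4 + 3 = 10.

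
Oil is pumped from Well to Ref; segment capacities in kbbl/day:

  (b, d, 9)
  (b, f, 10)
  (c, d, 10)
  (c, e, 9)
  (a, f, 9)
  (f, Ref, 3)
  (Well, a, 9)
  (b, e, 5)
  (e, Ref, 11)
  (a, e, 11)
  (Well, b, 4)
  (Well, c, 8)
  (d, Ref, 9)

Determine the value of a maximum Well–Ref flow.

21

Augment Well→a→e→Ref: bottleneck 9, flow now 9.
Augment Well→b→d→Ref: bottleneck 4, flow now 13.
Augment Well→c→d→Ref: bottleneck 5, flow now 18.
Augment Well→c→e→Ref: bottleneck 2, flow now 20.
Augment Well→c→d→b→f→Ref: bottleneck 1, flow now 21. (uses reverse residual edge)
No augmenting path remains; maximum flow = 21.
In the residual graph, reachable from Well: {Well}.
Min-cut edges: Well→a (9), Well→b (4), Well→c (8); capacity 9 + 4 + 8 = 21.
This cut is saturated, so no flow can exceed 21.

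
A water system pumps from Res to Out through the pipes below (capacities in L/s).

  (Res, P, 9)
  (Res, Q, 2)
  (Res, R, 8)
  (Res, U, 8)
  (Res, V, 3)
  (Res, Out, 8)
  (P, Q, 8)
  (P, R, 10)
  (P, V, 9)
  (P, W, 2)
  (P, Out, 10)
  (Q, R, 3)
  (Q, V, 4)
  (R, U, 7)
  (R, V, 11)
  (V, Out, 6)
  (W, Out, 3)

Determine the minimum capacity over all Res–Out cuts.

Augment Res→Out: bottleneck 8, flow now 8.
Augment Res→P→Out: bottleneck 9, flow now 17.
Augment Res→V→Out: bottleneck 3, flow now 20.
Augment Res→Q→V→Out: bottleneck 2, flow now 22.
Augment Res→R→V→Out: bottleneck 1, flow now 23.
No augmenting path remains; maximum flow = 23.
By max-flow min-cut, the minimum cut capacity equals the max flow.
In the residual graph, reachable from Res: {Res, Q, R, U, V}.
Min-cut edges: Res→P (9), Res→Out (8), V→Out (6); capacity 9 + 8 + 6 = 23.

23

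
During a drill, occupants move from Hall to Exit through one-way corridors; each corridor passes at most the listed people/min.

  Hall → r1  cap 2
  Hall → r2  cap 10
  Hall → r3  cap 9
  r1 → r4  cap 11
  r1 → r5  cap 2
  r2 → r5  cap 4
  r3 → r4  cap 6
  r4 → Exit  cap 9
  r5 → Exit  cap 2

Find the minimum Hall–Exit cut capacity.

Augment Hall→r1→r4→Exit: bottleneck 2, flow now 2.
Augment Hall→r2→r5→Exit: bottleneck 2, flow now 4.
Augment Hall→r3→r4→Exit: bottleneck 6, flow now 10.
No augmenting path remains; maximum flow = 10.
By max-flow min-cut, the minimum cut capacity equals the max flow.
In the residual graph, reachable from Hall: {Hall, r2, r3, r5}.
Min-cut edges: Hall→r1 (2), r3→r4 (6), r5→Exit (2); capacity 2 + 6 + 2 = 10.

10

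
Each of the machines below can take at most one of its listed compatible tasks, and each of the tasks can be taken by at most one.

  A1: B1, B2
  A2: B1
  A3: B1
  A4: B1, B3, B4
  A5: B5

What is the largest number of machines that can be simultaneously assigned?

4

Unit-capacity flow: source→left, listed edges, right→sink; max matching = max flow.
Augmenting path A1→B1 (+1); matched 1.
Augmenting path A4→B3 (+1); matched 2.
Augmenting path A5→B5 (+1); matched 3.
Augmenting path A2→B1→A1→B2 (+1); matched 4.
No augmenting path remains; maximum matching = 4.
König certificate: {A1, A4, A5, B1} is a vertex cover of size 4 (every listed pair touches it), so no matching can be larger.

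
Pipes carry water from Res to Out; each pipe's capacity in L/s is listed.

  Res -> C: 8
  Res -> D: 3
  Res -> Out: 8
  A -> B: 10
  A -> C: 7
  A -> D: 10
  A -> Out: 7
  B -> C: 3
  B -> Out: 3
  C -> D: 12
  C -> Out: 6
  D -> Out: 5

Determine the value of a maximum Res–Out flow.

Augment Res→Out: bottleneck 8, flow now 8.
Augment Res→C→Out: bottleneck 6, flow now 14.
Augment Res→D→Out: bottleneck 3, flow now 17.
Augment Res→C→D→Out: bottleneck 2, flow now 19.
No augmenting path remains; maximum flow = 19.
In the residual graph, reachable from Res: {Res}.
Min-cut edges: Res→C (8), Res→D (3), Res→Out (8); capacity 8 + 3 + 8 = 19.
This cut is saturated, so no flow can exceed 19.

19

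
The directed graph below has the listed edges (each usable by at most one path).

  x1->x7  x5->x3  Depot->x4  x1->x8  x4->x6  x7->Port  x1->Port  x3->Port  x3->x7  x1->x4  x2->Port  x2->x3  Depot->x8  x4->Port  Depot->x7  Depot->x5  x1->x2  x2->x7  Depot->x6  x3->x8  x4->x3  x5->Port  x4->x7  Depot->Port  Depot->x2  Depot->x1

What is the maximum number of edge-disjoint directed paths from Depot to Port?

Assign every edge capacity 1; by Menger, the answer equals the max flow.
Path Depot→Port (+1); total 1.
Path Depot→x1→Port (+1); total 2.
Path Depot→x2→Port (+1); total 3.
Path Depot→x4→Port (+1); total 4.
Path Depot→x5→Port (+1); total 5.
Path Depot→x7→Port (+1); total 6.
No residual Depot→Port path; max flow = 6.
Certifying cut of size 6: {Depot→Port, Depot→x1, Depot→x2, Depot→x4, Depot→x5, Depot→x7}.

6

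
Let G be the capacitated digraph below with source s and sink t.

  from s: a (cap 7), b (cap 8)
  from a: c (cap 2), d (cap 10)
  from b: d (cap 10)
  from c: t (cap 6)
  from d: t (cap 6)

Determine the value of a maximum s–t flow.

8

Augment s→a→c→t: bottleneck 2, flow now 2.
Augment s→a→d→t: bottleneck 5, flow now 7.
Augment s→b→d→t: bottleneck 1, flow now 8.
No augmenting path remains; maximum flow = 8.
In the residual graph, reachable from s: {s, a, b, d}.
Min-cut edges: a→c (2), d→t (6); capacity 2 + 6 = 8.
This cut is saturated, so no flow can exceed 8.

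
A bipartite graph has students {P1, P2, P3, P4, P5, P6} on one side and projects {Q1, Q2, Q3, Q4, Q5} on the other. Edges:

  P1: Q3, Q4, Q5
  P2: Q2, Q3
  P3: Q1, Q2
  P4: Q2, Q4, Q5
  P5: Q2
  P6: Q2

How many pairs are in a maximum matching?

5

Unit-capacity flow: source→left, listed edges, right→sink; max matching = max flow.
Augmenting path P1→Q3 (+1); matched 1.
Augmenting path P2→Q2 (+1); matched 2.
Augmenting path P3→Q1 (+1); matched 3.
Augmenting path P4→Q4 (+1); matched 4.
Augmenting path P5→Q2→P2→Q3→P1→Q5 (+1); matched 5.
No augmenting path remains; maximum matching = 5.
König certificate: {P1, P2, P3, P4, Q2} is a vertex cover of size 5 (every listed pair touches it), so no matching can be larger.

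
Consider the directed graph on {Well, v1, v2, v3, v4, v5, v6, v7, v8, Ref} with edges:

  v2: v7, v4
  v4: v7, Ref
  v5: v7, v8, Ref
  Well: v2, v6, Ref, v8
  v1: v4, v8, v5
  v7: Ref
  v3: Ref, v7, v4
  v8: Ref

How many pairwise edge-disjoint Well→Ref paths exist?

Assign every edge capacity 1; by Menger, the answer equals the max flow.
Path Well→Ref (+1); total 1.
Path Well→v8→Ref (+1); total 2.
Path Well→v2→v4→Ref (+1); total 3.
No residual Well→Ref path; max flow = 3.
Certifying cut of size 3: {Well→Ref, Well→v2, Well→v8}.

3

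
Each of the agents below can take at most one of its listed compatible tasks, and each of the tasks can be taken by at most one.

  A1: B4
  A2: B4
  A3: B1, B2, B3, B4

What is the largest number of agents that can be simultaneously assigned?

2

Unit-capacity flow: source→left, listed edges, right→sink; max matching = max flow.
Augmenting path A1→B4 (+1); matched 1.
Augmenting path A3→B1 (+1); matched 2.
No augmenting path remains; maximum matching = 2.
König certificate: {A3, B4} is a vertex cover of size 2 (every listed pair touches it), so no matching can be larger.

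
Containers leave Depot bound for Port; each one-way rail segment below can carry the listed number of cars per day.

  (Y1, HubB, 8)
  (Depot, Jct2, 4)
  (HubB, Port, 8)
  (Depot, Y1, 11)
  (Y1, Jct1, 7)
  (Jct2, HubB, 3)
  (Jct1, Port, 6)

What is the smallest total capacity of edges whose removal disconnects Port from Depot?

Augment Depot→Jct2→HubB→Port: bottleneck 3, flow now 3.
Augment Depot→Y1→HubB→Port: bottleneck 5, flow now 8.
Augment Depot→Y1→Jct1→Port: bottleneck 6, flow now 14.
No augmenting path remains; maximum flow = 14.
By max-flow min-cut, the minimum cut capacity equals the max flow.
In the residual graph, reachable from Depot: {Depot, Jct2}.
Min-cut edges: Depot→Y1 (11), Jct2→HubB (3); capacity 11 + 3 = 14.

14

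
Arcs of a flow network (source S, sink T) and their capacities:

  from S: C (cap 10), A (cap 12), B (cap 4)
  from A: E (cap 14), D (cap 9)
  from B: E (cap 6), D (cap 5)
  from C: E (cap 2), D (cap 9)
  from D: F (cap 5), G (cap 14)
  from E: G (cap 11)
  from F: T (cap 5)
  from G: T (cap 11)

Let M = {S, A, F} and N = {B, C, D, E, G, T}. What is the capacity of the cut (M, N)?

42

Edges leaving {S, A, F}: S→B (4), S→C (10), A→D (9), A→E (14), F→T (5).
Cut capacity = 4 + 10 + 9 + 14 + 5 = 42.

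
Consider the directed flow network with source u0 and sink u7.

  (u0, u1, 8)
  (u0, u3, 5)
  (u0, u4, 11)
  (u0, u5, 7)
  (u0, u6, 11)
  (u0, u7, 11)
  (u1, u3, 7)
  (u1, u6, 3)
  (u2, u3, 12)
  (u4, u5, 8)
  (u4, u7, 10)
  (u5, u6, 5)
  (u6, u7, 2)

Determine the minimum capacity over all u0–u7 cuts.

Augment u0→u7: bottleneck 11, flow now 11.
Augment u0→u4→u7: bottleneck 10, flow now 21.
Augment u0→u6→u7: bottleneck 2, flow now 23.
No augmenting path remains; maximum flow = 23.
By max-flow min-cut, the minimum cut capacity equals the max flow.
In the residual graph, reachable from u0: {u0, u1, u3, u4, u5, u6}.
Min-cut edges: u0→u7 (11), u4→u7 (10), u6→u7 (2); capacity 11 + 10 + 2 = 23.

23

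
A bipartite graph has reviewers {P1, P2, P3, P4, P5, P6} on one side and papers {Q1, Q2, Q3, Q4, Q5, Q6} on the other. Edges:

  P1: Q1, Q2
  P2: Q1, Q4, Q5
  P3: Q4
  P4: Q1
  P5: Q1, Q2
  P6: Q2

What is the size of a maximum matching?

Unit-capacity flow: source→left, listed edges, right→sink; max matching = max flow.
Augmenting path P1→Q1 (+1); matched 1.
Augmenting path P2→Q4 (+1); matched 2.
Augmenting path P5→Q2 (+1); matched 3.
Augmenting path P3→Q4→P2→Q5 (+1); matched 4.
No augmenting path remains; maximum matching = 4.
König certificate: {P2, P3, Q1, Q2} is a vertex cover of size 4 (every listed pair touches it), so no matching can be larger.

4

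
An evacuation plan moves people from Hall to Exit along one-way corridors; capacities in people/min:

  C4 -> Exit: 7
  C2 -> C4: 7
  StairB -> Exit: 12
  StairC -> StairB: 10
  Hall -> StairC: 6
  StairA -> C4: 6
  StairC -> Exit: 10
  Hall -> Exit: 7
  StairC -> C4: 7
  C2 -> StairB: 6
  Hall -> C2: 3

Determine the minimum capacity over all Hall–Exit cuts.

16

Augment Hall→Exit: bottleneck 7, flow now 7.
Augment Hall→StairC→Exit: bottleneck 6, flow now 13.
Augment Hall→C2→StairB→Exit: bottleneck 3, flow now 16.
No augmenting path remains; maximum flow = 16.
By max-flow min-cut, the minimum cut capacity equals the max flow.
In the residual graph, reachable from Hall: {Hall}.
Min-cut edges: Hall→C2 (3), Hall→StairC (6), Hall→Exit (7); capacity 3 + 6 + 7 = 16.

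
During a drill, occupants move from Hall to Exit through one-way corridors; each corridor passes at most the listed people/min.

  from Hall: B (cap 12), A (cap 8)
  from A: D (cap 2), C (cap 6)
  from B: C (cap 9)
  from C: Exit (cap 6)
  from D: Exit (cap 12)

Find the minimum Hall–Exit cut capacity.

8

Augment Hall→A→C→Exit: bottleneck 6, flow now 6.
Augment Hall→A→D→Exit: bottleneck 2, flow now 8.
No augmenting path remains; maximum flow = 8.
By max-flow min-cut, the minimum cut capacity equals the max flow.
In the residual graph, reachable from Hall: {Hall, A, B, C}.
Min-cut edges: A→D (2), C→Exit (6); capacity 2 + 6 = 8.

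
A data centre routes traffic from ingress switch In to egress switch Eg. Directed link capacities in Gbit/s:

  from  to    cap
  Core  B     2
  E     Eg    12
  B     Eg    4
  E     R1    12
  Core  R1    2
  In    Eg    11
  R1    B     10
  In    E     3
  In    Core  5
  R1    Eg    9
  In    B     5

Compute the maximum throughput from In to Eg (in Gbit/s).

20

Augment In→Eg: bottleneck 11, flow now 11.
Augment In→E→Eg: bottleneck 3, flow now 14.
Augment In→B→Eg: bottleneck 4, flow now 18.
Augment In→Core→R1→Eg: bottleneck 2, flow now 20.
No augmenting path remains; maximum flow = 20.
In the residual graph, reachable from In: {In, Core, B}.
Min-cut edges: In→E (3), In→Eg (11), Core→R1 (2), B→Eg (4); capacity 3 + 11 + 2 + 4 = 20.
This cut is saturated, so no flow can exceed 20.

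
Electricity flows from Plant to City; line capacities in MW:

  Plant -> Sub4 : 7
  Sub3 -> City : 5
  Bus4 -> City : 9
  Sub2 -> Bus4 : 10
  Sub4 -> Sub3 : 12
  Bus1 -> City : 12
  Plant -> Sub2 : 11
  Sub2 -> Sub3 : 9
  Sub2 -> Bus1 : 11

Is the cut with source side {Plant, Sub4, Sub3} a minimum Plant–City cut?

Given cut capacity: 11 + 5 = 16.
Augment Plant→Sub2→Sub3→City: bottleneck 5, flow now 5.
Augment Plant→Sub2→Bus1→City: bottleneck 6, flow now 11.
Augment Plant→Sub4→Sub3→Sub2→Bus1→City: bottleneck 5, flow now 16. (uses reverse residual edge)
No augmenting path remains; maximum flow = 16.
Cut capacity 16 equals the max flow, so it is a minimum cut.

Yes — it is a minimum cut (capacity 16).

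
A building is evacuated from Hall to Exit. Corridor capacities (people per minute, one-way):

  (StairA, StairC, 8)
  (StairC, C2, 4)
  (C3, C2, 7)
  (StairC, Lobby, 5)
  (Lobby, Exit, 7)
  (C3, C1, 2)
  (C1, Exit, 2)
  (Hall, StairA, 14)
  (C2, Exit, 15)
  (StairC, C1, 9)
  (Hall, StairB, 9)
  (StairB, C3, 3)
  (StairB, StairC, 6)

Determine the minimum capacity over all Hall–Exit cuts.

14

Augment Hall→StairB→StairC→Lobby→Exit: bottleneck 5, flow now 5.
Augment Hall→StairB→StairC→C2→Exit: bottleneck 1, flow now 6.
Augment Hall→StairB→C3→C2→Exit: bottleneck 3, flow now 9.
Augment Hall→StairA→StairC→C2→Exit: bottleneck 3, flow now 12.
Augment Hall→StairA→StairC→C1→Exit: bottleneck 2, flow now 14.
No augmenting path remains; maximum flow = 14.
By max-flow min-cut, the minimum cut capacity equals the max flow.
In the residual graph, reachable from Hall: {Hall, StairB, StairA, StairC, C1}.
Min-cut edges: StairB→C3 (3), StairC→Lobby (5), StairC→C2 (4), C1→Exit (2); capacity 3 + 5 + 4 + 2 = 14.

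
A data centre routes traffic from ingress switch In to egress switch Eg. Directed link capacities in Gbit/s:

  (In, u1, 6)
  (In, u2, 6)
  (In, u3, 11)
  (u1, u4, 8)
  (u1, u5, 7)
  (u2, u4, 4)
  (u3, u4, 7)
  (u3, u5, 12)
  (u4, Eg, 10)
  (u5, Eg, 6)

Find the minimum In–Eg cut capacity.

16

Augment In→u1→u4→Eg: bottleneck 6, flow now 6.
Augment In→u2→u4→Eg: bottleneck 4, flow now 10.
Augment In→u3→u5→Eg: bottleneck 6, flow now 16.
No augmenting path remains; maximum flow = 16.
By max-flow min-cut, the minimum cut capacity equals the max flow.
In the residual graph, reachable from In: {In, u1, u2, u3, u4, u5}.
Min-cut edges: u4→Eg (10), u5→Eg (6); capacity 10 + 6 = 16.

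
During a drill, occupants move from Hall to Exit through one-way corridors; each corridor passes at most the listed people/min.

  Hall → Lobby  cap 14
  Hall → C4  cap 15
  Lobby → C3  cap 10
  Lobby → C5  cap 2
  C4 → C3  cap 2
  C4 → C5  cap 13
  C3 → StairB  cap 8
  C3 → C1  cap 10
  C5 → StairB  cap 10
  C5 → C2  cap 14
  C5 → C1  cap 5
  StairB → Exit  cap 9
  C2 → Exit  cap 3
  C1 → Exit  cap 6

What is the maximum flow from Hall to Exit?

18

Augment Hall→Lobby→C3→StairB→Exit: bottleneck 8, flow now 8.
Augment Hall→Lobby→C3→C1→Exit: bottleneck 2, flow now 10.
Augment Hall→Lobby→C5→StairB→Exit: bottleneck 1, flow now 11.
Augment Hall→Lobby→C5→C2→Exit: bottleneck 1, flow now 12.
Augment Hall→C4→C3→C1→Exit: bottleneck 2, flow now 14.
Augment Hall→C4→C5→C2→Exit: bottleneck 2, flow now 16.
Augment Hall→C4→C5→C1→Exit: bottleneck 2, flow now 18.
No augmenting path remains; maximum flow = 18.
In the residual graph, reachable from Hall: {Hall, Lobby, C4, C3, C5, StairB, C2, C1}.
Min-cut edges: StairB→Exit (9), C2→Exit (3), C1→Exit (6); capacity 9 + 3 + 6 = 18.
This cut is saturated, so no flow can exceed 18.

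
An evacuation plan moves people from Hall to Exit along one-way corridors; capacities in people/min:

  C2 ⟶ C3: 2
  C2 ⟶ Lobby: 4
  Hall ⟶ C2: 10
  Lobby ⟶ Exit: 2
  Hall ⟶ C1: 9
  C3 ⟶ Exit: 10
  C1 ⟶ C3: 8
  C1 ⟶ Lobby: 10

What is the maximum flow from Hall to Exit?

Augment Hall→C2→C3→Exit: bottleneck 2, flow now 2.
Augment Hall→C2→Lobby→Exit: bottleneck 2, flow now 4.
Augment Hall→C1→C3→Exit: bottleneck 8, flow now 12.
No augmenting path remains; maximum flow = 12.
In the residual graph, reachable from Hall: {Hall, C2, C1, Lobby}.
Min-cut edges: C2→C3 (2), C1→C3 (8), Lobby→Exit (2); capacity 2 + 8 + 2 = 12.
This cut is saturated, so no flow can exceed 12.

12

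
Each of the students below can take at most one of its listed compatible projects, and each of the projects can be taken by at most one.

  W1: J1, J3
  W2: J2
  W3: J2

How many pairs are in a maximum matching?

Unit-capacity flow: source→left, listed edges, right→sink; max matching = max flow.
Augmenting path W1→J1 (+1); matched 1.
Augmenting path W2→J2 (+1); matched 2.
No augmenting path remains; maximum matching = 2.
König certificate: {W1, J2} is a vertex cover of size 2 (every listed pair touches it), so no matching can be larger.

2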